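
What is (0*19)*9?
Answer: 0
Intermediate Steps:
(0*19)*9 = 0*9 = 0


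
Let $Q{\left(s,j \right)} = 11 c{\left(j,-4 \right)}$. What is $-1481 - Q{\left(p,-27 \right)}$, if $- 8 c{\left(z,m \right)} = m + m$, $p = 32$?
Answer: $-1492$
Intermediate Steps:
$c{\left(z,m \right)} = - \frac{m}{4}$ ($c{\left(z,m \right)} = - \frac{m + m}{8} = - \frac{2 m}{8} = - \frac{m}{4}$)
$Q{\left(s,j \right)} = 11$ ($Q{\left(s,j \right)} = 11 \left(\left(- \frac{1}{4}\right) \left(-4\right)\right) = 11 \cdot 1 = 11$)
$-1481 - Q{\left(p,-27 \right)} = -1481 - 11 = -1492$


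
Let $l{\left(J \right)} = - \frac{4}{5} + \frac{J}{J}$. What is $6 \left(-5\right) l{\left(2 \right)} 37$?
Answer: $-222$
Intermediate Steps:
$l{\left(J \right)} = \frac{1}{5}$ ($l{\left(J \right)} = \left(-4\right) \frac{1}{5} + 1 = - \frac{4}{5} + 1 = \frac{1}{5}$)
$6 \left(-5\right) l{\left(2 \right)} 37 = 6 \left(-5\right) \frac{1}{5} \cdot 37 = \left(-30\right) \frac{1}{5} \cdot 37 = \left(-6\right) 37 = -222$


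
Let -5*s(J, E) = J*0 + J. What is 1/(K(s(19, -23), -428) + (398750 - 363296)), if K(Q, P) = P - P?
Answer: 1/35454 ≈ 2.8206e-5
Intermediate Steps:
s(J, E) = -J/5 (s(J, E) = -(J*0 + J)/5 = -(0 + J)/5 = -J/5)
K(Q, P) = 0
1/(K(s(19, -23), -428) + (398750 - 363296)) = 1/(0 + (398750 - 363296)) = 1/(0 + 35454) = 1/35454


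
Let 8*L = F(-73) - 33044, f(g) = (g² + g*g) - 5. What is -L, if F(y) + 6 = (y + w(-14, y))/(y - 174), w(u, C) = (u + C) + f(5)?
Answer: 8163235/1976 ≈ 4131.2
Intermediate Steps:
f(g) = -5 + 2*g² (f(g) = (g² + g²) - 5 = 2*g² - 5 = -5 + 2*g²)
w(u, C) = 45 + C + u (w(u, C) = (u + C) + (-5 + 2*5²) = (C + u) + (-5 + 2*25) = (C + u) + (-5 + 50) = (C + u) + 45 = 45 + C + u)
F(y) = -6 + (31 + 2*y)/(-174 + y) (F(y) = -6 + (y + (45 + y - 14))/(y - 174) = -6 + (y + (31 + y))/(-174 + y) = -6 + (31 + 2*y)/(-174 + y))
L = -8163235/1976 (L = ((1075 - 4*(-73))/(-174 - 73) - 33044)/8 = ((1075 + 292)/(-247) - 33044)/8 = (-1/247*1367 - 33044)/8 = (-1367/247 - 33044)/8 = (⅛)*(-8163235/247) = -8163235/1976 ≈ -4131.2)
-L = -1*(-8163235/1976) = 8163235/1976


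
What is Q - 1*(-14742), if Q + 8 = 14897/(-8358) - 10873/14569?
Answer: 1793817410341/121767702 ≈ 14731.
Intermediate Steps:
Q = -1282052543/121767702 (Q = -8 + (14897/(-8358) - 10873/14569) = -8 + (14897*(-1/8358) - 10873*1/14569) = -8 + (-14897/8358 - 10873/14569) = -8 - 307910927/121767702 = -1282052543/121767702 ≈ -10.529)
Q - 1*(-14742) = -1282052543/121767702 - 1*(-14742) = -1282052543/121767702 + 14742 = 1793817410341/121767702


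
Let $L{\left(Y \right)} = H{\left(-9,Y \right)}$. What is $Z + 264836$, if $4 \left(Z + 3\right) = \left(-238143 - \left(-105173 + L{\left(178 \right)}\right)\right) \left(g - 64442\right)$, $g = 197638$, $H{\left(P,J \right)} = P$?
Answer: $-4427203506$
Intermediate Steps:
$L{\left(Y \right)} = -9$
$Z = -4427468342$ ($Z = -3 + \frac{\left(-238143 + \left(105173 - -9\right)\right) \left(197638 - 64442\right)}{4} = -3 + \frac{\left(-238143 + \left(105173 + 9\right)\right) 133196}{4} = -3 + \frac{\left(-238143 + 105182\right) 133196}{4} = -3 + \frac{\left(-132961\right) 133196}{4} = -3 + \frac{1}{4} \left(-17709873356\right) = -3 - 4427468339 = -4427468342$)
$Z + 264836 = -4427468342 + 264836 = -4427203506$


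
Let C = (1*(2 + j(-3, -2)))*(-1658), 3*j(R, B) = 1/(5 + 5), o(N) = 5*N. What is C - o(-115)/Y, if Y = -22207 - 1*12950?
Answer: -592620986/175785 ≈ -3371.3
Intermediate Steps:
Y = -35157 (Y = -22207 - 12950 = -35157)
j(R, B) = 1/30 (j(R, B) = 1/(3*(5 + 5)) = (⅓)/10 = (⅓)*(⅒) = 1/30)
C = -50569/15 (C = (1*(2 + 1/30))*(-1658) = (1*(61/30))*(-1658) = (61/30)*(-1658) = -50569/15 ≈ -3371.3)
C - o(-115)/Y = -50569/15 - 5*(-115)/(-35157) = -50569/15 - (-575)*(-1)/35157 = -50569/15 - 1*575/35157 = -50569/15 - 575/35157 = -592620986/175785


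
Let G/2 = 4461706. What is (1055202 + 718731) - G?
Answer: -7149479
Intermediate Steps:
G = 8923412 (G = 2*4461706 = 8923412)
(1055202 + 718731) - G = (1055202 + 718731) - 1*8923412 = 1773933 - 8923412 = -7149479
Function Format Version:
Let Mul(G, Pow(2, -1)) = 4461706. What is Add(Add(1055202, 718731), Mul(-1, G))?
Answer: -7149479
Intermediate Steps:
G = 8923412 (G = Mul(2, 4461706) = 8923412)
Add(Add(1055202, 718731), Mul(-1, G)) = Add(Add(1055202, 718731), Mul(-1, 8923412)) = Add(1773933, -8923412) = -7149479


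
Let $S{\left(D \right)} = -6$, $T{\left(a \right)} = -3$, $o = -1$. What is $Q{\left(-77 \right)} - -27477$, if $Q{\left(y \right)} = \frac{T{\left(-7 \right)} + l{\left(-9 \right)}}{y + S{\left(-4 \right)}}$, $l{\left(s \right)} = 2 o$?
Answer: $\frac{2280596}{83} \approx 27477.0$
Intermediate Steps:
$l{\left(s \right)} = -2$ ($l{\left(s \right)} = 2 \left(-1\right) = -2$)
$Q{\left(y \right)} = - \frac{5}{-6 + y}$ ($Q{\left(y \right)} = \frac{-3 - 2}{y - 6} = - \frac{5}{-6 + y}$)
$Q{\left(-77 \right)} - -27477 = - \frac{5}{-6 - 77} - -27477 = - \frac{5}{-83} + 27477 = \left(-5\right) \left(- \frac{1}{83}\right) + 27477 = \frac{5}{83} + 27477 = \frac{2280596}{83}$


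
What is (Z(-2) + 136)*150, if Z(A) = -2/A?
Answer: 20550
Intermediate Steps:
(Z(-2) + 136)*150 = (-2/(-2) + 136)*150 = (-2*(-½) + 136)*150 = (1 + 136)*150 = 137*150 = 20550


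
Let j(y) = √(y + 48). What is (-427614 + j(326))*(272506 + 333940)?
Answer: -259324799844 + 606446*√374 ≈ -2.5931e+11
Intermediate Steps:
j(y) = √(48 + y)
(-427614 + j(326))*(272506 + 333940) = (-427614 + √(48 + 326))*(272506 + 333940) = (-427614 + √374)*606446 = -259324799844 + 606446*√374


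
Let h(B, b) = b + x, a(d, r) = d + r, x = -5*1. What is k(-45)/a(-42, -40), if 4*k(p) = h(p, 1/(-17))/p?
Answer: -43/125460 ≈ -0.00034274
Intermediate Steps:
x = -5
h(B, b) = -5 + b (h(B, b) = b - 5 = -5 + b)
k(p) = -43/(34*p) (k(p) = ((-5 + 1/(-17))/p)/4 = ((-5 - 1/17)/p)/4 = (-86/(17*p))/4 = -43/(34*p))
k(-45)/a(-42, -40) = (-43/34/(-45))/(-42 - 40) = -43/34*(-1/45)/(-82) = (43/1530)*(-1/82) = -43/125460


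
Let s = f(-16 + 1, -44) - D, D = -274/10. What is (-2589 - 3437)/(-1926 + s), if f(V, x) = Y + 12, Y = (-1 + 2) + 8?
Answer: 15065/4694 ≈ 3.2094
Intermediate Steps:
Y = 9 (Y = 1 + 8 = 9)
f(V, x) = 21 (f(V, x) = 9 + 12 = 21)
D = -137/5 (D = -274*⅒ = -137/5 ≈ -27.400)
s = 242/5 (s = 21 - 1*(-137/5) = 21 + 137/5 = 242/5 ≈ 48.400)
(-2589 - 3437)/(-1926 + s) = (-2589 - 3437)/(-1926 + 242/5) = -6026/(-9388/5) = -6026*(-5/9388) = 15065/4694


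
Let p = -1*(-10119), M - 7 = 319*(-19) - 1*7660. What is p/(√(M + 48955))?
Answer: 3373*√35241/11747 ≈ 53.903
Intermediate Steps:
M = -13714 (M = 7 + (319*(-19) - 1*7660) = 7 + (-6061 - 7660) = 7 - 13721 = -13714)
p = 10119
p/(√(M + 48955)) = 10119/(√(-13714 + 48955)) = 10119/(√35241) = 10119*(√35241/35241) = 3373*√35241/11747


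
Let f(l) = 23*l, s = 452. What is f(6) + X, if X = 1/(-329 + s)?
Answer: 16975/123 ≈ 138.01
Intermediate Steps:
X = 1/123 (X = 1/(-329 + 452) = 1/123 ≈ 0.0081301)
f(6) + X = 23*6 + 1/123 = 138 + 1/123 = 16975/123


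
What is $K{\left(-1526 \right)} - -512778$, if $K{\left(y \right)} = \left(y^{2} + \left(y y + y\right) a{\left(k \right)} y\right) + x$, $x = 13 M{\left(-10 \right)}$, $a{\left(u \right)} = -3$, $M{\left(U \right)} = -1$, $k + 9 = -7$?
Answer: $10656534141$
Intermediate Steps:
$k = -16$ ($k = -9 - 7 = -16$)
$x = -13$ ($x = 13 \left(-1\right) = -13$)
$K{\left(y \right)} = -13 + y^{2} + y \left(- 3 y - 3 y^{2}\right)$ ($K{\left(y \right)} = \left(y^{2} + \left(y y + y\right) \left(-3\right) y\right) - 13 = \left(y^{2} + \left(y^{2} + y\right) \left(-3\right) y\right) - 13 = \left(y^{2} + \left(y + y^{2}\right) \left(-3\right) y\right) - 13 = \left(y^{2} + \left(- 3 y - 3 y^{2}\right) y\right) - 13 = \left(y^{2} + y \left(- 3 y - 3 y^{2}\right)\right) - 13 = -13 + y^{2} + y \left(- 3 y - 3 y^{2}\right)$)
$K{\left(-1526 \right)} - -512778 = \left(-13 - 3 \left(-1526\right)^{3} - 2 \left(-1526\right)^{2}\right) - -512778 = \left(-13 - -10660678728 - 4657352\right) + 512778 = \left(-13 + 10660678728 - 4657352\right) + 512778 = 10656021363 + 512778 = 10656534141$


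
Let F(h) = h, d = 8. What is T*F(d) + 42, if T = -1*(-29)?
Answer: 274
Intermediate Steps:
T = 29
T*F(d) + 42 = 29*8 + 42 = 232 + 42 = 274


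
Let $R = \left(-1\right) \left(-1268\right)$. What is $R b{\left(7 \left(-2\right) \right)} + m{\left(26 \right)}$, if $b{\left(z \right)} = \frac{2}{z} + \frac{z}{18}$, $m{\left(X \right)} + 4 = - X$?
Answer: $- \frac{75434}{63} \approx -1197.4$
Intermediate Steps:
$m{\left(X \right)} = -4 - X$
$R = 1268$
$b{\left(z \right)} = \frac{2}{z} + \frac{z}{18}$ ($b{\left(z \right)} = \frac{2}{z} + z \frac{1}{18} = \frac{2}{z} + \frac{z}{18}$)
$R b{\left(7 \left(-2\right) \right)} + m{\left(26 \right)} = 1268 \left(\frac{2}{7 \left(-2\right)} + \frac{7 \left(-2\right)}{18}\right) - 30 = 1268 \left(\frac{2}{-14} + \frac{1}{18} \left(-14\right)\right) - 30 = 1268 \left(2 \left(- \frac{1}{14}\right) - \frac{7}{9}\right) - 30 = 1268 \left(- \frac{1}{7} - \frac{7}{9}\right) - 30 = 1268 \left(- \frac{58}{63}\right) - 30 = - \frac{73544}{63} - 30 = - \frac{75434}{63}$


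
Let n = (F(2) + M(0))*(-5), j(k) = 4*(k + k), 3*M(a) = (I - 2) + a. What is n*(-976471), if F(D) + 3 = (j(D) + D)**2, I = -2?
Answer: 4682178445/3 ≈ 1.5607e+9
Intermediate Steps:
M(a) = -4/3 + a/3 (M(a) = ((-2 - 2) + a)/3 = (-4 + a)/3 = -4/3 + a/3)
j(k) = 8*k (j(k) = 4*(2*k) = 8*k)
F(D) = -3 + 81*D**2 (F(D) = -3 + (8*D + D)**2 = -3 + (9*D)**2 = -3 + 81*D**2)
n = -4795/3 (n = ((-3 + 81*2**2) + (-4/3 + (1/3)*0))*(-5) = ((-3 + 81*4) + (-4/3 + 0))*(-5) = ((-3 + 324) - 4/3)*(-5) = (321 - 4/3)*(-5) = (959/3)*(-5) = -4795/3 ≈ -1598.3)
n*(-976471) = -4795/3*(-976471) = 4682178445/3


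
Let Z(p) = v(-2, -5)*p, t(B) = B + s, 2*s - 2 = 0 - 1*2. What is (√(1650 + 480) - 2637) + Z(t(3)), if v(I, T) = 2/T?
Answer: -13191/5 + √2130 ≈ -2592.0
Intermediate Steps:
s = 0 (s = 1 + (0 - 1*2)/2 = 1 + (0 - 2)/2 = 1 + (½)*(-2) = 1 - 1 = 0)
t(B) = B (t(B) = B + 0 = B)
Z(p) = -2*p/5 (Z(p) = (2/(-5))*p = (2*(-⅕))*p = -2*p/5)
(√(1650 + 480) - 2637) + Z(t(3)) = (√(1650 + 480) - 2637) - ⅖*3 = (√2130 - 2637) - 6/5 = (-2637 + √2130) - 6/5 = -13191/5 + √2130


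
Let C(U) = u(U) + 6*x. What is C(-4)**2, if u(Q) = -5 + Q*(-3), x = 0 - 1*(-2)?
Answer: 361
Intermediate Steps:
x = 2 (x = 0 + 2 = 2)
u(Q) = -5 - 3*Q
C(U) = 7 - 3*U (C(U) = (-5 - 3*U) + 6*2 = (-5 - 3*U) + 12 = 7 - 3*U)
C(-4)**2 = (7 - 3*(-4))**2 = (7 + 12)**2 = 19**2 = 361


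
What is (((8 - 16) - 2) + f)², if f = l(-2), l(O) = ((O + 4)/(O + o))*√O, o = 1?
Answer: 92 + 40*I*√2 ≈ 92.0 + 56.569*I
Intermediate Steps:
l(O) = √O*(4 + O)/(1 + O) (l(O) = ((O + 4)/(O + 1))*√O = ((4 + O)/(1 + O))*√O = √O*(4 + O)/(1 + O))
f = -2*I*√2 (f = √(-2)*(4 - 2)/(1 - 2) = (I*√2)*2/(-1) = (I*√2)*(-1)*2 = -2*I*√2 ≈ -2.8284*I)
(((8 - 16) - 2) + f)² = (((8 - 16) - 2) - 2*I*√2)² = ((-8 - 2) - 2*I*√2)² = (-10 - 2*I*√2)²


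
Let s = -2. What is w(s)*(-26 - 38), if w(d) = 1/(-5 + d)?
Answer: 64/7 ≈ 9.1429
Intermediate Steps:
w(s)*(-26 - 38) = (-26 - 38)/(-5 - 2) = -64/(-7) = -1/7*(-64) = 64/7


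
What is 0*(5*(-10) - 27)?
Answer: 0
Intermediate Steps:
0*(5*(-10) - 27) = 0*(-50 - 27) = 0*(-77) = 0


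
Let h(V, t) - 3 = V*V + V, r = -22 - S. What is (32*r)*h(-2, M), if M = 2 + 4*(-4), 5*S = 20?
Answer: -4160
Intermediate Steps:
S = 4 (S = (1/5)*20 = 4)
r = -26 (r = -22 - 1*4 = -22 - 4 = -26)
M = -14 (M = 2 - 16 = -14)
h(V, t) = 3 + V + V**2 (h(V, t) = 3 + (V*V + V) = 3 + (V**2 + V) = 3 + (V + V**2) = 3 + V + V**2)
(32*r)*h(-2, M) = (32*(-26))*(3 - 2 + (-2)**2) = -832*(3 - 2 + 4) = -832*5 = -4160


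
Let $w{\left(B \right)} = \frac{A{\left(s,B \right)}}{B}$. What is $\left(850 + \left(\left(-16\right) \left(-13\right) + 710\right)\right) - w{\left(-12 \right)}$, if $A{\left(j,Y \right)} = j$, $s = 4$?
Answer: $\frac{5305}{3} \approx 1768.3$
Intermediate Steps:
$w{\left(B \right)} = \frac{4}{B}$
$\left(850 + \left(\left(-16\right) \left(-13\right) + 710\right)\right) - w{\left(-12 \right)} = \left(850 + \left(\left(-16\right) \left(-13\right) + 710\right)\right) - \frac{4}{-12} = \left(850 + \left(208 + 710\right)\right) - 4 \left(- \frac{1}{12}\right) = \left(850 + 918\right) - - \frac{1}{3} = 1768 + \frac{1}{3} = \frac{5305}{3}$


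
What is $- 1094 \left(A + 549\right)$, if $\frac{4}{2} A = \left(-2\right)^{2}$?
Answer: $-602794$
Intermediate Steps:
$A = 2$ ($A = \frac{\left(-2\right)^{2}}{2} = \frac{1}{2} \cdot 4 = 2$)
$- 1094 \left(A + 549\right) = - 1094 \left(2 + 549\right) = \left(-1094\right) 551 = -602794$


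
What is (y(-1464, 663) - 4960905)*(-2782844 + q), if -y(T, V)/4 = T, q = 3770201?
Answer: -4892402315493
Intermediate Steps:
y(T, V) = -4*T
(y(-1464, 663) - 4960905)*(-2782844 + q) = (-4*(-1464) - 4960905)*(-2782844 + 3770201) = (5856 - 4960905)*987357 = -4955049*987357 = -4892402315493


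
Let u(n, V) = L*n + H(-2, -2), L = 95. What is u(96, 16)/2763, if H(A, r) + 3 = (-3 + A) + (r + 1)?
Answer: 3037/921 ≈ 3.2975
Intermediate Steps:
H(A, r) = -5 + A + r (H(A, r) = -3 + ((-3 + A) + (r + 1)) = -3 + ((-3 + A) + (1 + r)) = -3 + (-2 + A + r) = -5 + A + r)
u(n, V) = -9 + 95*n (u(n, V) = 95*n + (-5 - 2 - 2) = 95*n - 9 = -9 + 95*n)
u(96, 16)/2763 = (-9 + 95*96)/2763 = (-9 + 9120)*(1/2763) = 9111*(1/2763) = 3037/921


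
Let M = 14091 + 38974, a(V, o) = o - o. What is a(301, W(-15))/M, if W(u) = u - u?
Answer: 0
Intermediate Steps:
W(u) = 0
a(V, o) = 0
M = 53065
a(301, W(-15))/M = 0/53065 = 0*(1/53065) = 0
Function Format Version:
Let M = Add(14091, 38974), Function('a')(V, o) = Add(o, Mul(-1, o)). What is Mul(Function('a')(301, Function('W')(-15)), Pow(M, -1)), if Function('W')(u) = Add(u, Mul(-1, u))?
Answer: 0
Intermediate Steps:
Function('W')(u) = 0
Function('a')(V, o) = 0
M = 53065
Mul(Function('a')(301, Function('W')(-15)), Pow(M, -1)) = Mul(0, Pow(53065, -1)) = Mul(0, Rational(1, 53065)) = 0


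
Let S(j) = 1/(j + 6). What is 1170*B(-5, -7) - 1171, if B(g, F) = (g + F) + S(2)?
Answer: -60259/4 ≈ -15065.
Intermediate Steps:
S(j) = 1/(6 + j)
B(g, F) = ⅛ + F + g (B(g, F) = (g + F) + 1/(6 + 2) = (F + g) + 1/8 = (F + g) + ⅛ = ⅛ + F + g)
1170*B(-5, -7) - 1171 = 1170*(⅛ - 7 - 5) - 1171 = 1170*(-95/8) - 1171 = -55575/4 - 1171 = -60259/4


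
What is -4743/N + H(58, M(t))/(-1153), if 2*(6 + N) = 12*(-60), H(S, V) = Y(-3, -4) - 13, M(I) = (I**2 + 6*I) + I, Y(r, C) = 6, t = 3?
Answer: 1823747/140666 ≈ 12.965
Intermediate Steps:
M(I) = I**2 + 7*I
H(S, V) = -7 (H(S, V) = 6 - 13 = -7)
N = -366 (N = -6 + (12*(-60))/2 = -6 + (1/2)*(-720) = -6 - 360 = -366)
-4743/N + H(58, M(t))/(-1153) = -4743/(-366) - 7/(-1153) = -4743*(-1/366) - 7*(-1/1153) = 1581/122 + 7/1153 = 1823747/140666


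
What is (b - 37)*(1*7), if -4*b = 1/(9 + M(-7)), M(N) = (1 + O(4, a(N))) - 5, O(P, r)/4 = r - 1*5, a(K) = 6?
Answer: -9331/36 ≈ -259.19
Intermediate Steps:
O(P, r) = -20 + 4*r (O(P, r) = 4*(r - 1*5) = 4*(r - 5) = 4*(-5 + r) = -20 + 4*r)
M(N) = 0 (M(N) = (1 + (-20 + 4*6)) - 5 = (1 + (-20 + 24)) - 5 = (1 + 4) - 5 = 5 - 5 = 0)
b = -1/36 (b = -1/(4*(9 + 0)) = -¼/9 = -¼*⅑ = -1/36 ≈ -0.027778)
(b - 37)*(1*7) = (-1/36 - 37)*(1*7) = -1333/36*7 = -9331/36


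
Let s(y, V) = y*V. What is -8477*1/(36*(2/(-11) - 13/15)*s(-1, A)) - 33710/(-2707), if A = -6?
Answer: 9722485/194904 ≈ 49.883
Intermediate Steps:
s(y, V) = V*y
-8477*1/(36*(2/(-11) - 13/15)*s(-1, A)) - 33710/(-2707) = -8477*1/(216*(2/(-11) - 13/15)) - 33710/(-2707) = -8477*1/(216*(2*(-1/11) - 13*1/15)) - 33710*(-1/2707) = -8477*1/(216*(-2/11 - 13/15)) + 33710/2707 = -8477/(216*(-173/165)) + 33710/2707 = -8477/(-12456/55) + 33710/2707 = -8477*(-55/12456) + 33710/2707 = 2695/72 + 33710/2707 = 9722485/194904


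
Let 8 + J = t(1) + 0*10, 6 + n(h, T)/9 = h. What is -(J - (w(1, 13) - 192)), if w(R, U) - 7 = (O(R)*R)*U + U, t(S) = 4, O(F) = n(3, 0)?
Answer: -519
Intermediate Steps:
n(h, T) = -54 + 9*h
O(F) = -27 (O(F) = -54 + 9*3 = -54 + 27 = -27)
w(R, U) = 7 + U - 27*R*U (w(R, U) = 7 + ((-27*R)*U + U) = 7 + (-27*R*U + U) = 7 + (U - 27*R*U) = 7 + U - 27*R*U)
J = -4 (J = -8 + (4 + 0*10) = -8 + (4 + 0) = -8 + 4 = -4)
-(J - (w(1, 13) - 192)) = -(-4 - ((7 + 13 - 27*1*13) - 192)) = -(-4 - ((7 + 13 - 351) - 192)) = -(-4 - (-331 - 192)) = -(-4 - 1*(-523)) = -(-4 + 523) = -1*519 = -519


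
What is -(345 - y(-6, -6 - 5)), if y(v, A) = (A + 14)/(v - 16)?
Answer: -7593/22 ≈ -345.14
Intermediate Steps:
y(v, A) = (14 + A)/(-16 + v)
-(345 - y(-6, -6 - 5)) = -(345 - (14 + (-6 - 5))/(-16 - 6)) = -(345 - (14 - 11)/(-22)) = -(345 - (-1)*3/22) = -(345 - 1*(-3/22)) = -(345 + 3/22) = -1*7593/22 = -7593/22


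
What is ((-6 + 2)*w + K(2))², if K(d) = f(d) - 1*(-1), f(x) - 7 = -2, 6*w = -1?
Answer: 400/9 ≈ 44.444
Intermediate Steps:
w = -⅙ (w = (⅙)*(-1) = -⅙ ≈ -0.16667)
f(x) = 5 (f(x) = 7 - 2 = 5)
K(d) = 6 (K(d) = 5 - 1*(-1) = 5 + 1 = 6)
((-6 + 2)*w + K(2))² = ((-6 + 2)*(-⅙) + 6)² = (-4*(-⅙) + 6)² = (⅔ + 6)² = (20/3)² = 400/9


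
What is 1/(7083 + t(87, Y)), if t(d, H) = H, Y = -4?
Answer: 1/7079 ≈ 0.00014126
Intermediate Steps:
1/(7083 + t(87, Y)) = 1/(7083 - 4) = 1/7079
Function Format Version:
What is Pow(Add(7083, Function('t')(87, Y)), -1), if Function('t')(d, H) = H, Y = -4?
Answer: Rational(1, 7079) ≈ 0.00014126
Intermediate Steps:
Pow(Add(7083, Function('t')(87, Y)), -1) = Pow(Add(7083, -4), -1) = Pow(7079, -1) = Rational(1, 7079)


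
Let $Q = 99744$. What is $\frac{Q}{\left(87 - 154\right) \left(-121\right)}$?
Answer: $\frac{99744}{8107} \approx 12.303$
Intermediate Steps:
$\frac{Q}{\left(87 - 154\right) \left(-121\right)} = \frac{99744}{\left(87 - 154\right) \left(-121\right)} = \frac{99744}{\left(-67\right) \left(-121\right)} = \frac{99744}{8107}$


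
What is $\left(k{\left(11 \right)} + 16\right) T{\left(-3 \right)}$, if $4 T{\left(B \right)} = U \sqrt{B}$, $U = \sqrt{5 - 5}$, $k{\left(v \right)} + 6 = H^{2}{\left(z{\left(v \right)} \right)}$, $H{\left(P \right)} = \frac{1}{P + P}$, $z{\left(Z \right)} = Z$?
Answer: $0$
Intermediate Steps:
$H{\left(P \right)} = \frac{1}{2 P}$
$k{\left(v \right)} = -6 + \frac{1}{4 v^{2}}$ ($k{\left(v \right)} = -6 + \left(\frac{1}{2 v}\right)^{2} = -6 + \frac{1}{4 v^{2}}$)
$U = 0$ ($U = \sqrt{0} = 0$)
$T{\left(B \right)} = 0$ ($T{\left(B \right)} = \frac{0 \sqrt{B}}{4} = \frac{1}{4} \cdot 0 = 0$)
$\left(k{\left(11 \right)} + 16\right) T{\left(-3 \right)} = \left(\left(-6 + \frac{1}{4 \cdot 121}\right) + 16\right) 0 = \left(\left(-6 + \frac{1}{4} \cdot \frac{1}{121}\right) + 16\right) 0 = \left(\left(-6 + \frac{1}{484}\right) + 16\right) 0 = \left(- \frac{2903}{484} + 16\right) 0 = \frac{4841}{484} \cdot 0 = 0$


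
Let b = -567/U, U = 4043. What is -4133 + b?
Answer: -16710286/4043 ≈ -4133.1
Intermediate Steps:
b = -567/4043 ≈ -0.14024
-4133 + b = -4133 - 567/4043 = -16710286/4043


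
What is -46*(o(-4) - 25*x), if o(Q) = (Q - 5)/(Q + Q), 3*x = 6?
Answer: 8993/4 ≈ 2248.3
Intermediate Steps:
x = 2 (x = (1/3)*6 = 2)
o(Q) = (-5 + Q)/(2*Q) (o(Q) = (-5 + Q)/((2*Q)) = (-5 + Q)*(1/(2*Q)) = (-5 + Q)/(2*Q))
-46*(o(-4) - 25*x) = -46*((1/2)*(-5 - 4)/(-4) - 25*2) = -46*((1/2)*(-1/4)*(-9) - 50) = -46*(9/8 - 50) = -46*(-391/8) = 8993/4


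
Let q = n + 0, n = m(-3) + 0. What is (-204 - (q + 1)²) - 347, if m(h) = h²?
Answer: -651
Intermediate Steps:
n = 9 (n = (-3)² + 0 = 9 + 0 = 9)
q = 9 (q = 9 + 0 = 9)
(-204 - (q + 1)²) - 347 = (-204 - (9 + 1)²) - 347 = (-204 - 1*10²) - 347 = (-204 - 1*100) - 347 = (-204 - 100) - 347 = -304 - 347 = -651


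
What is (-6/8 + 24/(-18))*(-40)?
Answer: 250/3 ≈ 83.333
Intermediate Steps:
(-6/8 + 24/(-18))*(-40) = (-6*1/8 + 24*(-1/18))*(-40) = (-3/4 - 4/3)*(-40) = -25/12*(-40) = 250/3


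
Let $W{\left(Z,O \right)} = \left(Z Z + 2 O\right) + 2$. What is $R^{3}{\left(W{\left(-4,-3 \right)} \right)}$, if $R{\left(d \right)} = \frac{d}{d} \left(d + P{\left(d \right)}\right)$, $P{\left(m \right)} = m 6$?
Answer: $592704$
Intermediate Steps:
$P{\left(m \right)} = 6 m$
$W{\left(Z,O \right)} = 2 + Z^{2} + 2 O$ ($W{\left(Z,O \right)} = \left(Z^{2} + 2 O\right) + 2 = 2 + Z^{2} + 2 O$)
$R{\left(d \right)} = 7 d$ ($R{\left(d \right)} = \frac{d}{d} \left(d + 6 d\right) = 1 \cdot 7 d = 7 d$)
$R^{3}{\left(W{\left(-4,-3 \right)} \right)} = \left(7 \left(2 + \left(-4\right)^{2} + 2 \left(-3\right)\right)\right)^{3} = \left(7 \left(2 + 16 - 6\right)\right)^{3} = \left(7 \cdot 12\right)^{3} = 84^{3} = 592704$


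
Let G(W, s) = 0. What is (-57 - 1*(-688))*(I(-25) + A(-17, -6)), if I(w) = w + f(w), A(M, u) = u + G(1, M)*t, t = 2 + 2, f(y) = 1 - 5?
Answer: -22085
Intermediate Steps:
f(y) = -4
t = 4
A(M, u) = u (A(M, u) = u + 0*4 = u + 0 = u)
I(w) = -4 + w (I(w) = w - 4 = -4 + w)
(-57 - 1*(-688))*(I(-25) + A(-17, -6)) = (-57 - 1*(-688))*((-4 - 25) - 6) = (-57 + 688)*(-29 - 6) = 631*(-35) = -22085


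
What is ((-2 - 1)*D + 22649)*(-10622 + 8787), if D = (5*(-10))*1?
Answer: -41836165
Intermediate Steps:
D = -50 (D = -50*1 = -50)
((-2 - 1)*D + 22649)*(-10622 + 8787) = ((-2 - 1)*(-50) + 22649)*(-10622 + 8787) = (-3*(-50) + 22649)*(-1835) = (150 + 22649)*(-1835) = 22799*(-1835) = -41836165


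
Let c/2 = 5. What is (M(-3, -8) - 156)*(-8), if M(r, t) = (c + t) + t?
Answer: 1296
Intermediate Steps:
c = 10 (c = 2*5 = 10)
M(r, t) = 10 + 2*t (M(r, t) = (10 + t) + t = 10 + 2*t)
(M(-3, -8) - 156)*(-8) = ((10 + 2*(-8)) - 156)*(-8) = ((10 - 16) - 156)*(-8) = (-6 - 156)*(-8) = -162*(-8) = 1296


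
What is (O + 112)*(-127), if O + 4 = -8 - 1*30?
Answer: -8890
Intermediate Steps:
O = -42 (O = -4 + (-8 - 1*30) = -4 + (-8 - 30) = -4 - 38 = -42)
(O + 112)*(-127) = (-42 + 112)*(-127) = 70*(-127) = -8890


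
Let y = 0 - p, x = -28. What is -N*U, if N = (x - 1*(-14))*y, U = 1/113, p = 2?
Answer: -28/113 ≈ -0.24779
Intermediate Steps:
U = 1/113 ≈ 0.0088496
y = -2 (y = 0 - 1*2 = 0 - 2 = -2)
N = 28 (N = (-28 - 1*(-14))*(-2) = (-28 + 14)*(-2) = -14*(-2) = 28)
-N*U = -28/113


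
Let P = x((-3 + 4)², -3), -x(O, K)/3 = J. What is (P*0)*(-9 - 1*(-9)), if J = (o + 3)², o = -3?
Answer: 0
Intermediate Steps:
J = 0 (J = (-3 + 3)² = 0² = 0)
x(O, K) = 0 (x(O, K) = -3*0 = 0)
P = 0
(P*0)*(-9 - 1*(-9)) = (0*0)*(-9 - 1*(-9)) = 0*(-9 + 9) = 0*0 = 0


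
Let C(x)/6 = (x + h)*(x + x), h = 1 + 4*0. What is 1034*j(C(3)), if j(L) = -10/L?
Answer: -2585/36 ≈ -71.806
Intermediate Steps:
h = 1 (h = 1 + 0 = 1)
C(x) = 12*x*(1 + x) (C(x) = 6*((x + 1)*(x + x)) = 6*((1 + x)*(2*x)) = 6*(2*x*(1 + x)) = 12*x*(1 + x))
1034*j(C(3)) = 1034*(-10*1/(36*(1 + 3))) = 1034*(-10/(12*3*4)) = 1034*(-10/144) = 1034*(-10*1/144) = 1034*(-5/72) = -2585/36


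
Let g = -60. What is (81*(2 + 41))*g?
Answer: -208980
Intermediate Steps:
(81*(2 + 41))*g = (81*(2 + 41))*(-60) = (81*43)*(-60) = 3483*(-60) = -208980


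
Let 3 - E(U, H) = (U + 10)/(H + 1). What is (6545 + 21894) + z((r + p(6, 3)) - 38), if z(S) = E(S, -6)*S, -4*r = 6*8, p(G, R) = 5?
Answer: 28619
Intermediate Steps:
r = -12 (r = -3*8/2 = -¼*48 = -12)
E(U, H) = 3 - (10 + U)/(1 + H) (E(U, H) = 3 - (U + 10)/(H + 1) = 3 - (10 + U)/(1 + H))
z(S) = S*(5 + S/5) (z(S) = ((-7 - S + 3*(-6))/(1 - 6))*S = ((-7 - S - 18)/(-5))*S = (-(-25 - S)/5)*S = (5 + S/5)*S = S*(5 + S/5))
(6545 + 21894) + z((r + p(6, 3)) - 38) = (6545 + 21894) + ((-12 + 5) - 38)*(25 + ((-12 + 5) - 38))/5 = 28439 + (-7 - 38)*(25 + (-7 - 38))/5 = 28439 + (⅕)*(-45)*(25 - 45) = 28439 + (⅕)*(-45)*(-20) = 28439 + 180 = 28619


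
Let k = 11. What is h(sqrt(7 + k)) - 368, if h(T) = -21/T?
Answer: -368 - 7*sqrt(2)/2 ≈ -372.95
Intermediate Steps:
h(sqrt(7 + k)) - 368 = -21/sqrt(7 + 11) - 368 = -21*sqrt(2)/6 - 368 = -7*sqrt(2)/2 - 368 = -368 - 7*sqrt(2)/2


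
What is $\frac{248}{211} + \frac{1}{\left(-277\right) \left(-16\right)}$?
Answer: $\frac{1099347}{935152} \approx 1.1756$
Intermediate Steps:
$\frac{248}{211} + \frac{1}{\left(-277\right) \left(-16\right)} = 248 \cdot \frac{1}{211} - - \frac{1}{4432} = \frac{248}{211} + \frac{1}{4432} = \frac{1099347}{935152}$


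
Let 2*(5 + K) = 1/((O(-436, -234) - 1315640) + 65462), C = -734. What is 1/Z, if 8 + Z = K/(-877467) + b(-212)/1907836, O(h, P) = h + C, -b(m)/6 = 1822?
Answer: -21375872973123912/171129346849978769 ≈ -0.12491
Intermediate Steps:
b(m) = -10932 (b(m) = -6*1822 = -10932)
O(h, P) = -734 + h (O(h, P) = h - 734 = -734 + h)
K = -12513481/2502696 (K = -5 + 1/(2*(((-734 - 436) - 1315640) + 65462)) = -5 + 1/(2*((-1170 - 1315640) + 65462)) = -5 + 1/(2*(-1316810 + 65462)) = -5 + (1/2)/(-1251348) = -5 + (1/2)*(-1/1251348) = -5 - 1/2502696 = -12513481/2502696 ≈ -5.0000)
Z = -171129346849978769/21375872973123912 (Z = -8 + (-12513481/2502696/(-877467) - 10932/1907836) = -8 + (-12513481/2502696*(-1/877467) - 10932*1/1907836) = -8 + (12513481/2196033151032 - 2733/476959) = -8 - 122363064987473/21375872973123912 = -171129346849978769/21375872973123912 ≈ -8.0057)
1/Z = 1/(-171129346849978769/21375872973123912) = -21375872973123912/171129346849978769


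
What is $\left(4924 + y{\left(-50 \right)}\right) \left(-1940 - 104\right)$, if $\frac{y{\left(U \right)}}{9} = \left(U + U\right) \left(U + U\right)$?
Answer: $-194024656$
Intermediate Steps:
$y{\left(U \right)} = 36 U^{2}$ ($y{\left(U \right)} = 9 \left(U + U\right) \left(U + U\right) = 9 \cdot 2 U 2 U = 9 \cdot 4 U^{2} = 36 U^{2}$)
$\left(4924 + y{\left(-50 \right)}\right) \left(-1940 - 104\right) = \left(4924 + 36 \left(-50\right)^{2}\right) \left(-1940 - 104\right) = \left(4924 + 36 \cdot 2500\right) \left(-2044\right) = \left(4924 + 90000\right) \left(-2044\right) = 94924 \left(-2044\right) = -194024656$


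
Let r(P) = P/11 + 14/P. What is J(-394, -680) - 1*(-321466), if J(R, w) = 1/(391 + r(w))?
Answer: 395744902098/1231063 ≈ 3.2147e+5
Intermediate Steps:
r(P) = 14/P + P/11 (r(P) = P*(1/11) + 14/P = P/11 + 14/P = 14/P + P/11)
J(R, w) = 1/(391 + 14/w + w/11) (J(R, w) = 1/(391 + (14/w + w/11)) = 1/(391 + 14/w + w/11))
J(-394, -680) - 1*(-321466) = 11*(-680)/(154 + (-680)² + 4301*(-680)) - 1*(-321466) = 11*(-680)/(154 + 462400 - 2924680) + 321466 = 11*(-680)/(-2462126) + 321466 = 11*(-680)*(-1/2462126) + 321466 = 3740/1231063 + 321466 = 395744902098/1231063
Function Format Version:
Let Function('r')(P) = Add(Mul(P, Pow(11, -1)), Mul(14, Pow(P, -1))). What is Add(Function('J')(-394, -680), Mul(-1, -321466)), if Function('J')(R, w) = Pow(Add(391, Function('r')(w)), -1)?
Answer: Rational(395744902098, 1231063) ≈ 3.2147e+5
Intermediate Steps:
Function('r')(P) = Add(Mul(14, Pow(P, -1)), Mul(Rational(1, 11), P)) (Function('r')(P) = Add(Mul(P, Rational(1, 11)), Mul(14, Pow(P, -1))) = Add(Mul(Rational(1, 11), P), Mul(14, Pow(P, -1))) = Add(Mul(14, Pow(P, -1)), Mul(Rational(1, 11), P)))
Function('J')(R, w) = Pow(Add(391, Mul(14, Pow(w, -1)), Mul(Rational(1, 11), w)), -1) (Function('J')(R, w) = Pow(Add(391, Add(Mul(14, Pow(w, -1)), Mul(Rational(1, 11), w))), -1) = Pow(Add(391, Mul(14, Pow(w, -1)), Mul(Rational(1, 11), w)), -1))
Add(Function('J')(-394, -680), Mul(-1, -321466)) = Add(Mul(11, -680, Pow(Add(154, Pow(-680, 2), Mul(4301, -680)), -1)), Mul(-1, -321466)) = Add(Mul(11, -680, Pow(Add(154, 462400, -2924680), -1)), 321466) = Add(Mul(11, -680, Pow(-2462126, -1)), 321466) = Add(Mul(11, -680, Rational(-1, 2462126)), 321466) = Add(Rational(3740, 1231063), 321466) = Rational(395744902098, 1231063)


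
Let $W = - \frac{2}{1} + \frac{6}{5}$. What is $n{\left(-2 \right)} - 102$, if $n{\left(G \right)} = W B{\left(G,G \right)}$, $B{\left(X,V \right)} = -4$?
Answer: $- \frac{494}{5} \approx -98.8$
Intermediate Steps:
$W = - \frac{4}{5}$ ($W = \left(-2\right) 1 + 6 \cdot \frac{1}{5} = -2 + \frac{6}{5} = - \frac{4}{5} \approx -0.8$)
$n{\left(G \right)} = \frac{16}{5}$ ($n{\left(G \right)} = \left(- \frac{4}{5}\right) \left(-4\right) = \frac{16}{5}$)
$n{\left(-2 \right)} - 102 = \frac{16}{5} - 102 = - \frac{494}{5}$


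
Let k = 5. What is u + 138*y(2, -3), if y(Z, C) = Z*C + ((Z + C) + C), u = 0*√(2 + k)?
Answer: -1380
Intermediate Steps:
u = 0 (u = 0*√(2 + 5) = 0*√7 = 0)
y(Z, C) = Z + 2*C + C*Z (y(Z, C) = C*Z + ((C + Z) + C) = C*Z + (Z + 2*C) = Z + 2*C + C*Z)
u + 138*y(2, -3) = 0 + 138*(2 + 2*(-3) - 3*2) = 0 + 138*(2 - 6 - 6) = 0 + 138*(-10) = 0 - 1380 = -1380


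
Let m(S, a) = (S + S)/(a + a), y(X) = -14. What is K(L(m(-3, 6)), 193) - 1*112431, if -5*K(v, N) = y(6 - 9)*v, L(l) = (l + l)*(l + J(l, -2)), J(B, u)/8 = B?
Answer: -562092/5 ≈ -1.1242e+5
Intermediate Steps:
J(B, u) = 8*B
m(S, a) = S/a (m(S, a) = (2*S)/((2*a)) = (2*S)*(1/(2*a)) = S/a)
L(l) = 18*l² (L(l) = (l + l)*(l + 8*l) = (2*l)*(9*l) = 18*l²)
K(v, N) = 14*v/5 (K(v, N) = -(-14)*v/5 = 14*v/5)
K(L(m(-3, 6)), 193) - 1*112431 = 14*(18*(-3/6)²)/5 - 1*112431 = 14*(18*(-3*⅙)²)/5 - 112431 = 14*(18*(-½)²)/5 - 112431 = 14*(18*(¼))/5 - 112431 = (14/5)*(9/2) - 112431 = 63/5 - 112431 = -562092/5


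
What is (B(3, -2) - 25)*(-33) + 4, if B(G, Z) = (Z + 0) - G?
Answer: 994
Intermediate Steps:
B(G, Z) = Z - G
(B(3, -2) - 25)*(-33) + 4 = ((-2 - 1*3) - 25)*(-33) + 4 = ((-2 - 3) - 25)*(-33) + 4 = (-5 - 25)*(-33) + 4 = -30*(-33) + 4 = 990 + 4 = 994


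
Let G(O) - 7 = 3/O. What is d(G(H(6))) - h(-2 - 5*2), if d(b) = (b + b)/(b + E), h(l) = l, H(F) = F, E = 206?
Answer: 5154/427 ≈ 12.070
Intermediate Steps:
G(O) = 7 + 3/O
d(b) = 2*b/(206 + b) (d(b) = (b + b)/(b + 206) = (2*b)/(206 + b) = 2*b/(206 + b))
d(G(H(6))) - h(-2 - 5*2) = 2*(7 + 3/6)/(206 + (7 + 3/6)) - (-2 - 5*2) = 2*(7 + 3*(⅙))/(206 + (7 + 3*(⅙))) - (-2 - 10) = 2*(7 + ½)/(206 + (7 + ½)) - 1*(-12) = 2*(15/2)/(206 + 15/2) + 12 = 2*(15/2)/(427/2) + 12 = 2*(15/2)*(2/427) + 12 = 30/427 + 12 = 5154/427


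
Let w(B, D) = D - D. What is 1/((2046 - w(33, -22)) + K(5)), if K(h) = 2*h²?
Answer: 1/2096 ≈ 0.00047710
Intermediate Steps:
w(B, D) = 0
1/((2046 - w(33, -22)) + K(5)) = 1/((2046 - 1*0) + 2*5²) = 1/((2046 + 0) + 2*25) = 1/(2046 + 50) = 1/2096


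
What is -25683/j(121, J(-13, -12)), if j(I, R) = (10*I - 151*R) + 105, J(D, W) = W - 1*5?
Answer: -8561/1294 ≈ -6.6159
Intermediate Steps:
J(D, W) = -5 + W (J(D, W) = W - 5 = -5 + W)
j(I, R) = 105 - 151*R + 10*I (j(I, R) = (-151*R + 10*I) + 105 = 105 - 151*R + 10*I)
-25683/j(121, J(-13, -12)) = -25683/(105 - 151*(-5 - 12) + 10*121) = -25683/(105 - 151*(-17) + 1210) = -25683/(105 + 2567 + 1210) = -25683/3882 = -25683*1/3882 = -8561/1294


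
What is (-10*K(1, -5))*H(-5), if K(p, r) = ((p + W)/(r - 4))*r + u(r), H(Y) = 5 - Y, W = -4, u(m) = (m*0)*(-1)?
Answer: 500/3 ≈ 166.67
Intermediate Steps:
u(m) = 0 (u(m) = 0*(-1) = 0)
K(p, r) = r*(-4 + p)/(-4 + r) (K(p, r) = ((p - 4)/(r - 4))*r + 0 = ((-4 + p)/(-4 + r))*r + 0 = r*(-4 + p)/(-4 + r) + 0 = r*(-4 + p)/(-4 + r))
(-10*K(1, -5))*H(-5) = (-(-50)*(-4 + 1)/(-4 - 5))*(5 - 1*(-5)) = (-(-50)*(-3)/(-9))*(5 + 5) = -(-50)*(-1)*(-3)/9*10 = -10*(-5/3)*10 = (50/3)*10 = 500/3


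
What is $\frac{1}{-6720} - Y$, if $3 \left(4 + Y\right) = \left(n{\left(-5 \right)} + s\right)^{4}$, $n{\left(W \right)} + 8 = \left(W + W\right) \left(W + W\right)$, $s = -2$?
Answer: $- \frac{146966373121}{6720} \approx -2.187 \cdot 10^{7}$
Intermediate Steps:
$n{\left(W \right)} = -8 + 4 W^{2}$ ($n{\left(W \right)} = -8 + \left(W + W\right) \left(W + W\right) = -8 + 2 W 2 W = -8 + 4 W^{2}$)
$Y = 21869996$ ($Y = -4 + \frac{\left(\left(-8 + 4 \left(-5\right)^{2}\right) - 2\right)^{4}}{3} = -4 + \frac{\left(\left(-8 + 4 \cdot 25\right) - 2\right)^{4}}{3} = -4 + \frac{\left(\left(-8 + 100\right) - 2\right)^{4}}{3} = -4 + \frac{\left(92 - 2\right)^{4}}{3} = -4 + \frac{90^{4}}{3} = -4 + \frac{1}{3} \cdot 65610000 = -4 + 21870000 = 21869996$)
$\frac{1}{-6720} - Y = \frac{1}{-6720} - 21869996 = - \frac{1}{6720} - 21869996 = - \frac{146966373121}{6720}$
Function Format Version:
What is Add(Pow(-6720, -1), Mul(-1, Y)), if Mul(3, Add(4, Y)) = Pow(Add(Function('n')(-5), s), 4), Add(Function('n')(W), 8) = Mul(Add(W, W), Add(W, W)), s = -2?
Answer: Rational(-146966373121, 6720) ≈ -2.1870e+7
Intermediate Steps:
Function('n')(W) = Add(-8, Mul(4, Pow(W, 2))) (Function('n')(W) = Add(-8, Mul(Add(W, W), Add(W, W))) = Add(-8, Mul(Mul(2, W), Mul(2, W))) = Add(-8, Mul(4, Pow(W, 2))))
Y = 21869996 (Y = Add(-4, Mul(Rational(1, 3), Pow(Add(Add(-8, Mul(4, Pow(-5, 2))), -2), 4))) = Add(-4, Mul(Rational(1, 3), Pow(Add(Add(-8, Mul(4, 25)), -2), 4))) = Add(-4, Mul(Rational(1, 3), Pow(Add(Add(-8, 100), -2), 4))) = Add(-4, Mul(Rational(1, 3), Pow(Add(92, -2), 4))) = Add(-4, Mul(Rational(1, 3), Pow(90, 4))) = Add(-4, Mul(Rational(1, 3), 65610000)) = Add(-4, 21870000) = 21869996)
Add(Pow(-6720, -1), Mul(-1, Y)) = Add(Pow(-6720, -1), Mul(-1, 21869996)) = Add(Rational(-1, 6720), -21869996) = Rational(-146966373121, 6720)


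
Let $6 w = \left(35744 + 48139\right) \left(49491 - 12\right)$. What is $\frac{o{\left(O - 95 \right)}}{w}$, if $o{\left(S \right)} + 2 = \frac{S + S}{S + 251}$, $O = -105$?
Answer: $- \frac{1004}{70557598269} \approx -1.423 \cdot 10^{-8}$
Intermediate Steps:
$w = \frac{1383482319}{2}$ ($w = \frac{\left(35744 + 48139\right) \left(49491 - 12\right)}{6} = \frac{83883 \cdot 49479}{6} = \frac{1}{6} \cdot 4150446957 = \frac{1383482319}{2} \approx 6.9174 \cdot 10^{8}$)
$o{\left(S \right)} = -2 + \frac{2 S}{251 + S}$ ($o{\left(S \right)} = -2 + \frac{S + S}{S + 251} = -2 + \frac{2 S}{251 + S}$)
$\frac{o{\left(O - 95 \right)}}{w} = \frac{\left(-502\right) \frac{1}{251 - 200}}{\frac{1383482319}{2}} = - \frac{502}{251 - 200} \cdot \frac{2}{1383482319} = - \frac{502}{51} \cdot \frac{2}{1383482319} = \left(-502\right) \frac{1}{51} \cdot \frac{2}{1383482319} = \left(- \frac{502}{51}\right) \frac{2}{1383482319} = - \frac{1004}{70557598269}$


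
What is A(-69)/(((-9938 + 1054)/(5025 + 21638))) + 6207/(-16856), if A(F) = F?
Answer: 7738908111/37437176 ≈ 206.72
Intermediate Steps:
A(-69)/(((-9938 + 1054)/(5025 + 21638))) + 6207/(-16856) = -69*(5025 + 21638)/(-9938 + 1054) + 6207/(-16856) = -69/((-8884/26663)) + 6207*(-1/16856) = -69/((-8884*1/26663)) - 6207/16856 = -69/(-8884/26663) - 6207/16856 = -69*(-26663/8884) - 6207/16856 = 1839747/8884 - 6207/16856 = 7738908111/37437176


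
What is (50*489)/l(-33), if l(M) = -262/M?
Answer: 403425/131 ≈ 3079.6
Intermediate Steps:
(50*489)/l(-33) = (50*489)/((-262/(-33))) = 24450/((-262*(-1/33))) = 24450/(262/33) = 24450*(33/262) = 403425/131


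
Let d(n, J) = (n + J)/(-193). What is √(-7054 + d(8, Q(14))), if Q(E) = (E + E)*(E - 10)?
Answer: I*√262777606/193 ≈ 83.992*I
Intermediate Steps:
Q(E) = 2*E*(-10 + E) (Q(E) = (2*E)*(-10 + E) = 2*E*(-10 + E))
d(n, J) = -J/193 - n/193 (d(n, J) = (J + n)*(-1/193) = -J/193 - n/193)
√(-7054 + d(8, Q(14))) = √(-7054 + (-2*14*(-10 + 14)/193 - 1/193*8)) = √(-7054 + (-2*14*4/193 - 8/193)) = √(-7054 + (-1/193*112 - 8/193)) = √(-7054 + (-112/193 - 8/193)) = √(-7054 - 120/193) = √(-1361542/193) = I*√262777606/193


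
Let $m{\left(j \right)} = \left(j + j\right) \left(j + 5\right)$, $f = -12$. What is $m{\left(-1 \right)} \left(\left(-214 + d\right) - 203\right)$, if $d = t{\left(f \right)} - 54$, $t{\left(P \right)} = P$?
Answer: $3864$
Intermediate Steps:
$m{\left(j \right)} = 2 j \left(5 + j\right)$
$d = -66$ ($d = -12 - 54 = -66$)
$m{\left(-1 \right)} \left(\left(-214 + d\right) - 203\right) = 2 \left(-1\right) \left(5 - 1\right) \left(\left(-214 - 66\right) - 203\right) = 2 \left(-1\right) 4 \left(-280 - 203\right) = \left(-8\right) \left(-483\right) = 3864$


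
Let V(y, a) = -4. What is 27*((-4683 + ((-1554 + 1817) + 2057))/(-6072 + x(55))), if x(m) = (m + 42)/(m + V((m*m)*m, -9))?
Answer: 3253851/309575 ≈ 10.511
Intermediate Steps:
x(m) = (42 + m)/(-4 + m) (x(m) = (m + 42)/(m - 4) = (42 + m)/(-4 + m))
27*((-4683 + ((-1554 + 1817) + 2057))/(-6072 + x(55))) = 27*((-4683 + ((-1554 + 1817) + 2057))/(-6072 + (42 + 55)/(-4 + 55))) = 27*((-4683 + (263 + 2057))/(-6072 + 97/51)) = 27*((-4683 + 2320)/(-6072 + (1/51)*97)) = 27*(-2363/(-6072 + 97/51)) = 27*(-2363/(-309575/51)) = 27*(-2363*(-51/309575)) = 27*(120513/309575) = 3253851/309575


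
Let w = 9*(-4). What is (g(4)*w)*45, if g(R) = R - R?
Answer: 0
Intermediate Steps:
g(R) = 0
w = -36
(g(4)*w)*45 = (0*(-36))*45 = 0*45 = 0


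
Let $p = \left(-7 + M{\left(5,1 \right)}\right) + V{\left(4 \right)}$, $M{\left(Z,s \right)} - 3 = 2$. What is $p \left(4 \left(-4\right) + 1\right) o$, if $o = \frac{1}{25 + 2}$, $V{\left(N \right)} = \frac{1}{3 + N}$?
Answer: $\frac{65}{63} \approx 1.0317$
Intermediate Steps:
$M{\left(Z,s \right)} = 5$ ($M{\left(Z,s \right)} = 3 + 2 = 5$)
$o = \frac{1}{27} \approx 0.037037$
$p = - \frac{13}{7}$ ($p = \left(-7 + 5\right) + \frac{1}{3 + 4} = -2 + \frac{1}{7} = - \frac{13}{7} \approx -1.8571$)
$p \left(4 \left(-4\right) + 1\right) o = - \frac{13 \left(4 \left(-4\right) + 1\right)}{7} \cdot \frac{1}{27} = - \frac{13 \left(-16 + 1\right)}{7} \cdot \frac{1}{27} = \left(- \frac{13}{7}\right) \left(-15\right) \frac{1}{27} = \frac{195}{7} \cdot \frac{1}{27} = \frac{65}{63}$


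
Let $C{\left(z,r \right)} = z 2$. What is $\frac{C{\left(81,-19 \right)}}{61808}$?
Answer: $\frac{81}{30904} \approx 0.002621$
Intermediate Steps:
$C{\left(z,r \right)} = 2 z$
$\frac{C{\left(81,-19 \right)}}{61808} = \frac{2 \cdot 81}{61808} = 162 \cdot \frac{1}{61808} = \frac{81}{30904}$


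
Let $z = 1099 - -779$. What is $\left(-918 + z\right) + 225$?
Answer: $1185$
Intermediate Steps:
$z = 1878$ ($z = 1099 + 779 = 1878$)
$\left(-918 + z\right) + 225 = \left(-918 + 1878\right) + 225 = 960 + 225 = 1185$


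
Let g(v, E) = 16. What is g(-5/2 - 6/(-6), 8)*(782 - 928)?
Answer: -2336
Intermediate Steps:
g(-5/2 - 6/(-6), 8)*(782 - 928) = 16*(782 - 928) = 16*(-146) = -2336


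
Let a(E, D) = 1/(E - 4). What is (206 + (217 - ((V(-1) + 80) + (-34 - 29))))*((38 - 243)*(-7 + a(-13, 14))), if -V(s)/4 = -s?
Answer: 10086000/17 ≈ 5.9329e+5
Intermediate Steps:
a(E, D) = 1/(-4 + E)
V(s) = 4*s (V(s) = -(-4)*s = 4*s)
(206 + (217 - ((V(-1) + 80) + (-34 - 29))))*((38 - 243)*(-7 + a(-13, 14))) = (206 + (217 - ((4*(-1) + 80) + (-34 - 29))))*((38 - 243)*(-7 + 1/(-4 - 13))) = (206 + (217 - ((-4 + 80) - 63)))*(-205*(-7 + 1/(-17))) = (206 + (217 - (76 - 63)))*(-205*(-7 - 1/17)) = (206 + (217 - 1*13))*(-205*(-120/17)) = (206 + (217 - 13))*(24600/17) = (206 + 204)*(24600/17) = 410*(24600/17) = 10086000/17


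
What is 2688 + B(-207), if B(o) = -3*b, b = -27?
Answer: 2769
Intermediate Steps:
B(o) = 81 (B(o) = -3*(-27) = 81)
2688 + B(-207) = 2688 + 81 = 2769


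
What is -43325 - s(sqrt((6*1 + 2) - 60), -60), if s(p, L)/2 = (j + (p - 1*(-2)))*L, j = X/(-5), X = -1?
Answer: -43061 + 240*I*sqrt(13) ≈ -43061.0 + 865.33*I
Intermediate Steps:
j = 1/5 (j = -1/(-5) = -1*(-1/5) = 1/5 ≈ 0.20000)
s(p, L) = 2*L*(11/5 + p) (s(p, L) = 2*((1/5 + (p - 1*(-2)))*L) = 2*((1/5 + (p + 2))*L) = 2*((1/5 + (2 + p))*L) = 2*((11/5 + p)*L) = 2*(L*(11/5 + p)) = 2*L*(11/5 + p))
-43325 - s(sqrt((6*1 + 2) - 60), -60) = -43325 - 2*(-60)*(11 + 5*sqrt((6*1 + 2) - 60))/5 = -43325 - 2*(-60)*(11 + 5*sqrt((6 + 2) - 60))/5 = -43325 - 2*(-60)*(11 + 5*sqrt(8 - 60))/5 = -43325 - 2*(-60)*(11 + 5*sqrt(-52))/5 = -43325 - 2*(-60)*(11 + 5*(2*I*sqrt(13)))/5 = -43325 - 2*(-60)*(11 + 10*I*sqrt(13))/5 = -43325 - (-264 - 240*I*sqrt(13)) = -43325 + (264 + 240*I*sqrt(13)) = -43061 + 240*I*sqrt(13)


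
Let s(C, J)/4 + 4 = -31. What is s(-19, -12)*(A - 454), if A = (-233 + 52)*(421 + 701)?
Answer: 28495040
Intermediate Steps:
s(C, J) = -140 (s(C, J) = -16 + 4*(-31) = -16 - 124 = -140)
A = -203082 (A = -181*1122 = -203082)
s(-19, -12)*(A - 454) = -140*(-203082 - 454) = -140*(-203536) = 28495040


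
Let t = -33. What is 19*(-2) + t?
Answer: -71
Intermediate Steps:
19*(-2) + t = 19*(-2) - 33 = -38 - 33 = -71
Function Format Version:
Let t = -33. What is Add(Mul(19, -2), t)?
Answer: -71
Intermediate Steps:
Add(Mul(19, -2), t) = Add(Mul(19, -2), -33) = Add(-38, -33) = -71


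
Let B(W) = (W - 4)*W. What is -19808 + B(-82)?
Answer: -12756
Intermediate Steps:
B(W) = W*(-4 + W) (B(W) = (-4 + W)*W = W*(-4 + W))
-19808 + B(-82) = -19808 - 82*(-4 - 82) = -19808 - 82*(-86) = -19808 + 7052 = -12756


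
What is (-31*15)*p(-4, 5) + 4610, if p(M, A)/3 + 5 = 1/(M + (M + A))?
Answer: 12050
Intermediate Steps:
p(M, A) = -15 + 3/(A + 2*M) (p(M, A) = -15 + 3/(M + (M + A)) = -15 + 3/(M + (A + M)) = -15 + 3/(A + 2*M))
(-31*15)*p(-4, 5) + 4610 = (-31*15)*(3*(1 - 10*(-4) - 5*5)/(5 + 2*(-4))) + 4610 = -1395*(1 + 40 - 25)/(5 - 8) + 4610 = -1395*16/(-3) + 4610 = -1395*(-1)*16/3 + 4610 = -465*(-16) + 4610 = 7440 + 4610 = 12050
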